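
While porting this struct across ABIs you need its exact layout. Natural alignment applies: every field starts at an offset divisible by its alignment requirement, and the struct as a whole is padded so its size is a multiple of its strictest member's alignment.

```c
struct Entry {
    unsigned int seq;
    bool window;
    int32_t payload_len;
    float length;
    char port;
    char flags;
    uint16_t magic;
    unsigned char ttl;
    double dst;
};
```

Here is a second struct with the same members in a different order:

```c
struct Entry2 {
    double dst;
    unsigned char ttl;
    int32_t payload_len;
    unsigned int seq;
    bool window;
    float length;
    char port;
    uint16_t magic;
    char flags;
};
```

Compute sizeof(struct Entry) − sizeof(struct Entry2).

-8

seq at 0 (size 4, align 4) → ends 4
window at 4 (size 1, align 1) → ends 5
pad 3 to align 4 for payload_len
payload_len at 8 (size 4, align 4) → ends 12
length at 12 (size 4, align 4) → ends 16
port at 16 (size 1, align 1) → ends 17
flags at 17 (size 1, align 1) → ends 18
magic at 18 (size 2, align 2) → ends 20
ttl at 20 (size 1, align 1) → ends 21
pad 3 to align 8 for dst
dst at 24 (size 8, align 8) → ends 32
total 32 bytes, alignment 8
— Entry2 —
dst at 0 (size 8, align 8) → ends 8
ttl at 8 (size 1, align 1) → ends 9
pad 3 to align 4 for payload_len
payload_len at 12 (size 4, align 4) → ends 16
seq at 16 (size 4, align 4) → ends 20
window at 20 (size 1, align 1) → ends 21
pad 3 to align 4 for length
length at 24 (size 4, align 4) → ends 28
port at 28 (size 1, align 1) → ends 29
pad 1 to align 2 for magic
magic at 30 (size 2, align 2) → ends 32
flags at 32 (size 1, align 1) → ends 33
tail pad 7 to reach multiple of 8
total 40 bytes, alignment 8
32 − 40 = -8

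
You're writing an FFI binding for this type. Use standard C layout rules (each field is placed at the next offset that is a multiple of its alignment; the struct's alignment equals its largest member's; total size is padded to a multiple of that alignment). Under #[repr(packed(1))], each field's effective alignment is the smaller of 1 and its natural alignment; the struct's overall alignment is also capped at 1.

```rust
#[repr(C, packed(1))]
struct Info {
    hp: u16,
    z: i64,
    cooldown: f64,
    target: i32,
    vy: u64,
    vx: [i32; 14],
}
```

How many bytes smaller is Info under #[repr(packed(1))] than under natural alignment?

10

natural layout:
  @0: hp [2B, align 2] → 2
  +6 pad (align 8)
  @8: z [8B, align 8] → 16
  @16: cooldown [8B, align 8] → 24
  @24: target [4B, align 4] → 28
  +4 pad (align 8)
  @32: vy [8B, align 8] → 40
  @40: vx [56B, align 4] → 96
  size 96, align 8
packed(1) layout:
  @0: hp [2B, align 1] → 2
  @2: z [8B, align 1] → 10
  @10: cooldown [8B, align 1] → 18
  @18: target [4B, align 1] → 22
  @22: vy [8B, align 1] → 30
  @30: vx [56B, align 1] → 86
  size 86, align 1
96 − 86 = 10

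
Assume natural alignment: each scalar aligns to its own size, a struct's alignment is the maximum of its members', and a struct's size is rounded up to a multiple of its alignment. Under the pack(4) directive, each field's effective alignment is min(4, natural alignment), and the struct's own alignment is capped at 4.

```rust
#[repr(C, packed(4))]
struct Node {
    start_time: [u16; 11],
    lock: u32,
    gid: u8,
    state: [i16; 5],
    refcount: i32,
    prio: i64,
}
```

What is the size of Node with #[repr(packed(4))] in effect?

start_time at 0 (size 22, align 2) → ends 22
pad 2 to align 4 for lock
lock at 24 (size 4, align 4) → ends 28
gid at 28 (size 1, align 1) → ends 29
pad 1 to align 2 for state
state at 30 (size 10, align 2) → ends 40
refcount at 40 (size 4, align 4) → ends 44
prio at 44 (size 8, align 4) → ends 52
total 52 bytes, alignment 4

52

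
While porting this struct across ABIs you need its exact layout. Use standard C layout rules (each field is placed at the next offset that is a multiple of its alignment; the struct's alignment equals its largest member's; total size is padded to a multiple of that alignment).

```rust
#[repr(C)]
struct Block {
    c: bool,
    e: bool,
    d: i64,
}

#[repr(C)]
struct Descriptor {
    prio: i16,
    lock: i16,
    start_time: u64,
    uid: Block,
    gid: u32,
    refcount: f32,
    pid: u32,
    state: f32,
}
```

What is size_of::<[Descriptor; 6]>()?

Block: c at 0 (size 1, align 1) → ends 1; e at 1 (size 1, align 1) → ends 2; pad 6 to align 8 for d; d at 8 (size 8, align 8) → ends 16; total 16 bytes, alignment 8
prio at 0 (size 2, align 2) → ends 2
lock at 2 (size 2, align 2) → ends 4
pad 4 to align 8 for start_time
start_time at 8 (size 8, align 8) → ends 16
uid at 16 (size 16, align 8) → ends 32
gid at 32 (size 4, align 4) → ends 36
refcount at 36 (size 4, align 4) → ends 40
pid at 40 (size 4, align 4) → ends 44
state at 44 (size 4, align 4) → ends 48
total 48 bytes, alignment 8
array of 6: 6 × 48 = 288

288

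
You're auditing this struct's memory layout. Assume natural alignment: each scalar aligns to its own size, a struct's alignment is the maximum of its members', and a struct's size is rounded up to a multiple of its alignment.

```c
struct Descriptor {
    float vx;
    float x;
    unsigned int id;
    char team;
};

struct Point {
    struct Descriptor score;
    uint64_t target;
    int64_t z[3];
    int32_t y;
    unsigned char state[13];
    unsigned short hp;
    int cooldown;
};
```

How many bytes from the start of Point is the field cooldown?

Descriptor: @0: vx [4B, align 4] → 4; @4: x [4B, align 4] → 8; @8: id [4B, align 4] → 12; @12: team [1B, align 1] → 13; +3 tail pad (align 4); size 16, align 4
@0: score [16B, align 4] → 16
@16: target [8B, align 8] → 24
@24: z [24B, align 8] → 48
@48: y [4B, align 4] → 52
@52: state [13B, align 1] → 65
+1 pad (align 2)
@66: hp [2B, align 2] → 68
@68: cooldown [4B, align 4] → 72

68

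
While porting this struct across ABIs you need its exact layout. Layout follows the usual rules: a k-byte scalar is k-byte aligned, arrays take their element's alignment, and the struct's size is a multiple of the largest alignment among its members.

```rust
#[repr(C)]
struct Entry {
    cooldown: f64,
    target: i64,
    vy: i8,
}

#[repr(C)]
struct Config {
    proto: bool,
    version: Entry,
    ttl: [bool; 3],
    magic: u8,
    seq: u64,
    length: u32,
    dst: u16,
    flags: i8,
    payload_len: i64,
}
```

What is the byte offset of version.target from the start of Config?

Entry: cooldown at 0 (size 8, align 8) → ends 8; target at 8 (size 8, align 8) → ends 16; vy at 16 (size 1, align 1) → ends 17; tail pad 7 to reach multiple of 8; total 24 bytes, alignment 8
proto at 0 (size 1, align 1) → ends 1
pad 7 to align 8 for version
version at 8 (size 24, align 8) → ends 32
within Entry: target at 8
8 + 8 = 16

16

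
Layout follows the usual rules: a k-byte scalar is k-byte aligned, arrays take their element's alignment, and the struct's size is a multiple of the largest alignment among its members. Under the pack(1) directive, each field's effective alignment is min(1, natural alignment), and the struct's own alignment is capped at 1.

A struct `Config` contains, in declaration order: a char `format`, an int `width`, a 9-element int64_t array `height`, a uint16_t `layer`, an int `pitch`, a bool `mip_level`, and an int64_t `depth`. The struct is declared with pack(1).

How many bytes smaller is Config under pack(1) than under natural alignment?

12

natural layout:
  0..1  format  (1B, 1-aligned)
  1..4  -- padding (3B)
  4..8  width  (4B, 4-aligned)
  8..80  height  (72B, 8-aligned)
  80..82  layer  (2B, 2-aligned)
  82..84  -- padding (2B)
  84..88  pitch  (4B, 4-aligned)
  88..89  mip_level  (1B, 1-aligned)
  89..96  -- padding (7B)
  96..104  depth  (8B, 8-aligned)
  sizeof = 104, alignof = 8
packed(1) layout:
  0..1  format  (1B, 1-aligned)
  1..5  width  (4B, 1-aligned)
  5..77  height  (72B, 1-aligned)
  77..79  layer  (2B, 1-aligned)
  79..83  pitch  (4B, 1-aligned)
  83..84  mip_level  (1B, 1-aligned)
  84..92  depth  (8B, 1-aligned)
  sizeof = 92, alignof = 1
104 − 92 = 12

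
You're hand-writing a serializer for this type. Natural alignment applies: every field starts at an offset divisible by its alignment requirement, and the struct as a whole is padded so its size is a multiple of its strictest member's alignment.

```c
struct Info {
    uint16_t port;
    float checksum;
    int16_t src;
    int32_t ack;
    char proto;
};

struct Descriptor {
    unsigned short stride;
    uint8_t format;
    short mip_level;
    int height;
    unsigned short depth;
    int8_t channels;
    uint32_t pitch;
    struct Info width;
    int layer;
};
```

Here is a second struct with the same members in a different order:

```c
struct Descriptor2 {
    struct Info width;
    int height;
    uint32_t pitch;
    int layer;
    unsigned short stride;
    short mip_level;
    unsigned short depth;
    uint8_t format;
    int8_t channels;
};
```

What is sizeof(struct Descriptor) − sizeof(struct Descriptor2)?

Info: port at 0 (size 2, align 2) → ends 2; pad 2 to align 4 for checksum; checksum at 4 (size 4, align 4) → ends 8; src at 8 (size 2, align 2) → ends 10; pad 2 to align 4 for ack; ack at 12 (size 4, align 4) → ends 16; proto at 16 (size 1, align 1) → ends 17; tail pad 3 to reach multiple of 4; total 20 bytes, alignment 4
stride at 0 (size 2, align 2) → ends 2
format at 2 (size 1, align 1) → ends 3
pad 1 to align 2 for mip_level
mip_level at 4 (size 2, align 2) → ends 6
pad 2 to align 4 for height
height at 8 (size 4, align 4) → ends 12
depth at 12 (size 2, align 2) → ends 14
channels at 14 (size 1, align 1) → ends 15
pad 1 to align 4 for pitch
pitch at 16 (size 4, align 4) → ends 20
width at 20 (size 20, align 4) → ends 40
layer at 40 (size 4, align 4) → ends 44
total 44 bytes, alignment 4
— Descriptor2 —
width at 0 (size 20, align 4) → ends 20
height at 20 (size 4, align 4) → ends 24
pitch at 24 (size 4, align 4) → ends 28
layer at 28 (size 4, align 4) → ends 32
stride at 32 (size 2, align 2) → ends 34
mip_level at 34 (size 2, align 2) → ends 36
depth at 36 (size 2, align 2) → ends 38
format at 38 (size 1, align 1) → ends 39
channels at 39 (size 1, align 1) → ends 40
total 40 bytes, alignment 4
44 − 40 = 4

4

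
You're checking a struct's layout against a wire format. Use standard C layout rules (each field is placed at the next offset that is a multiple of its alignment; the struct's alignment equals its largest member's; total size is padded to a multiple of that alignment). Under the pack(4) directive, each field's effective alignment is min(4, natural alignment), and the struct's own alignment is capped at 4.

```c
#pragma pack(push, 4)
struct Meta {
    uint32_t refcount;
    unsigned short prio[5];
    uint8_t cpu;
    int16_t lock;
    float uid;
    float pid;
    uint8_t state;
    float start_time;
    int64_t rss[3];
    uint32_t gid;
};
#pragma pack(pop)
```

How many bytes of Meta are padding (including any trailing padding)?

@0: refcount [4B, align 4] → 4
@4: prio [10B, align 2] → 14
@14: cpu [1B, align 1] → 15
+1 pad (align 2)
@16: lock [2B, align 2] → 18
+2 pad (align 4)
@20: uid [4B, align 4] → 24
@24: pid [4B, align 4] → 28
@28: state [1B, align 1] → 29
+3 pad (align 4)
@32: start_time [4B, align 4] → 36
@36: rss [24B, align 4] → 60
@60: gid [4B, align 4] → 64
size 64, align 4
data bytes 58, size 64 → padding 6

6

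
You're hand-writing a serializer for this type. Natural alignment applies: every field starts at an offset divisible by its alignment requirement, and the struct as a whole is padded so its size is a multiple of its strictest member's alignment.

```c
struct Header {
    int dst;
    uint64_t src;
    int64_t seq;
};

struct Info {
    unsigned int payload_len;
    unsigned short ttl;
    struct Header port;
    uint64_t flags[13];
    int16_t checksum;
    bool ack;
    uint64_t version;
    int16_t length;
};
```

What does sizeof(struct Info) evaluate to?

Header: 0..4  dst  (4B, 4-aligned); 4..8  -- padding (4B); 8..16  src  (8B, 8-aligned); 16..24  seq  (8B, 8-aligned); sizeof = 24, alignof = 8
0..4  payload_len  (4B, 4-aligned)
4..6  ttl  (2B, 2-aligned)
6..8  -- padding (2B)
8..32  port  (24B, 8-aligned)
32..136  flags  (104B, 8-aligned)
136..138  checksum  (2B, 2-aligned)
138..139  ack  (1B, 1-aligned)
139..144  -- padding (5B)
144..152  version  (8B, 8-aligned)
152..154  length  (2B, 2-aligned)
154..160  -- tail padding (6B)
sizeof = 160, alignof = 8

160 bytes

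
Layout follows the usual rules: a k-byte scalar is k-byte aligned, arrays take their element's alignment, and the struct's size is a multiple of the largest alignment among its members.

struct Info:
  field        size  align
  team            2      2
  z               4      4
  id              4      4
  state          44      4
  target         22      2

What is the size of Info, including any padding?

80 bytes

@0: team [2B, align 2] → 2
+2 pad (align 4)
@4: z [4B, align 4] → 8
@8: id [4B, align 4] → 12
@12: state [44B, align 4] → 56
@56: target [22B, align 2] → 78
+2 tail pad (align 4)
size 80, align 4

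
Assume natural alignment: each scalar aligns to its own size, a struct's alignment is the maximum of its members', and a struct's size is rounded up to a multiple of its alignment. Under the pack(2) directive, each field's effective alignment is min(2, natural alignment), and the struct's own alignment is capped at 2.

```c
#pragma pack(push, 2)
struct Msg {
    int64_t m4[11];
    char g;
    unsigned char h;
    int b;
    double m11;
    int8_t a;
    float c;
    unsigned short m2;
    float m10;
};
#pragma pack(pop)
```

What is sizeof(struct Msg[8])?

912

@0: m4 [88B, align 2] → 88
@88: g [1B, align 1] → 89
@89: h [1B, align 1] → 90
@90: b [4B, align 2] → 94
@94: m11 [8B, align 2] → 102
@102: a [1B, align 1] → 103
+1 pad (align 2)
@104: c [4B, align 2] → 108
@108: m2 [2B, align 2] → 110
@110: m10 [4B, align 2] → 114
size 114, align 2
array of 8: 8 × 114 = 912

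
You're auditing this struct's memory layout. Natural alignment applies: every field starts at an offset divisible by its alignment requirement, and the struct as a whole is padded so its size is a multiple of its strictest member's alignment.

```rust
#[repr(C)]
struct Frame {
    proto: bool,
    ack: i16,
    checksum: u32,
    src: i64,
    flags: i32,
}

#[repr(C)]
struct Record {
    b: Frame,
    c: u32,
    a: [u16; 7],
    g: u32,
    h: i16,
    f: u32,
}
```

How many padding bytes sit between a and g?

Frame: proto at 0 (size 1, align 1) → ends 1; pad 1 to align 2 for ack; ack at 2 (size 2, align 2) → ends 4; checksum at 4 (size 4, align 4) → ends 8; src at 8 (size 8, align 8) → ends 16; flags at 16 (size 4, align 4) → ends 20; tail pad 4 to reach multiple of 8; total 24 bytes, alignment 8
b at 0 (size 24, align 8) → ends 24
c at 24 (size 4, align 4) → ends 28
a at 28 (size 14, align 2) → ends 42
pad 2 to align 4 for g
g at 44 (size 4, align 4) → ends 48

2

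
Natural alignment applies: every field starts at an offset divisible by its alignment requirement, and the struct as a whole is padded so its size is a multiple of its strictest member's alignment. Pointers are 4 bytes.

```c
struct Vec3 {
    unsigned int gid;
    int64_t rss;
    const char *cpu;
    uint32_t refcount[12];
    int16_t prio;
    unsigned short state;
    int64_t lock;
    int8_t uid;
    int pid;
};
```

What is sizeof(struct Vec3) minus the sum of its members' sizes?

gid at 0 (size 4, align 4) → ends 4
pad 4 to align 8 for rss
rss at 8 (size 8, align 8) → ends 16
cpu at 16 (size 4, align 4) → ends 20
refcount at 20 (size 48, align 4) → ends 68
prio at 68 (size 2, align 2) → ends 70
state at 70 (size 2, align 2) → ends 72
lock at 72 (size 8, align 8) → ends 80
uid at 80 (size 1, align 1) → ends 81
pad 3 to align 4 for pid
pid at 84 (size 4, align 4) → ends 88
total 88 bytes, alignment 8
data bytes 81, size 88 → padding 7

7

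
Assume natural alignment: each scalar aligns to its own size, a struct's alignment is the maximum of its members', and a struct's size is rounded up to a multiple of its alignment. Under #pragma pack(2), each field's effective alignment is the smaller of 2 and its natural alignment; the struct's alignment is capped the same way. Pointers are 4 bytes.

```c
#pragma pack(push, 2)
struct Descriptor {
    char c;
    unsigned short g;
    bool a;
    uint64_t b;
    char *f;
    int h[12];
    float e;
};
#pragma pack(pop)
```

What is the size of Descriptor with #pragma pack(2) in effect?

@0: c [1B, align 1] → 1
+1 pad (align 2)
@2: g [2B, align 2] → 4
@4: a [1B, align 1] → 5
+1 pad (align 2)
@6: b [8B, align 2] → 14
@14: f [4B, align 2] → 18
@18: h [48B, align 2] → 66
@66: e [4B, align 2] → 70
size 70, align 2

70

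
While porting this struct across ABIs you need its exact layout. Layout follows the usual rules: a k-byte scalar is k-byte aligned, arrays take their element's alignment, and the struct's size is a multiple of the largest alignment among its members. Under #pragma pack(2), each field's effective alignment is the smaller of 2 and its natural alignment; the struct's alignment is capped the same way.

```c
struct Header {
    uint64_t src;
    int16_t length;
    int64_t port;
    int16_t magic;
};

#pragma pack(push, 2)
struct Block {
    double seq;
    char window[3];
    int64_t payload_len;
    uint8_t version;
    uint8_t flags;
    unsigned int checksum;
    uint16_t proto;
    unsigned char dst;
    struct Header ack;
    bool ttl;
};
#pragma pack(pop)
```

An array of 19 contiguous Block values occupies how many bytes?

Header: src at 0 (size 8, align 8) → ends 8; length at 8 (size 2, align 2) → ends 10; pad 6 to align 8 for port; port at 16 (size 8, align 8) → ends 24; magic at 24 (size 2, align 2) → ends 26; tail pad 6 to reach multiple of 8; total 32 bytes, alignment 8
seq at 0 (size 8, align 2) → ends 8
window at 8 (size 3, align 1) → ends 11
pad 1 to align 2 for payload_len
payload_len at 12 (size 8, align 2) → ends 20
version at 20 (size 1, align 1) → ends 21
flags at 21 (size 1, align 1) → ends 22
checksum at 22 (size 4, align 2) → ends 26
proto at 26 (size 2, align 2) → ends 28
dst at 28 (size 1, align 1) → ends 29
pad 1 to align 2 for ack
ack at 30 (size 32, align 2) → ends 62
ttl at 62 (size 1, align 1) → ends 63
tail pad 1 to reach multiple of 2
total 64 bytes, alignment 2
array of 19: 19 × 64 = 1216

1216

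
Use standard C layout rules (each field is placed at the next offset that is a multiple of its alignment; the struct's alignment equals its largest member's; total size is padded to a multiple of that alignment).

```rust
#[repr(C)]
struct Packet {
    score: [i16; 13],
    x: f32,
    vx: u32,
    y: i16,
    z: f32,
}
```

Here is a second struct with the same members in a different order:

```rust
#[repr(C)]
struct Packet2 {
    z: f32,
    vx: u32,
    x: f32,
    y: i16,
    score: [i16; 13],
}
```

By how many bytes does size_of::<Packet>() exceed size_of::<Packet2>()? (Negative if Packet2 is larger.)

score at 0 (size 26, align 2) → ends 26
pad 2 to align 4 for x
x at 28 (size 4, align 4) → ends 32
vx at 32 (size 4, align 4) → ends 36
y at 36 (size 2, align 2) → ends 38
pad 2 to align 4 for z
z at 40 (size 4, align 4) → ends 44
total 44 bytes, alignment 4
— Packet2 —
z at 0 (size 4, align 4) → ends 4
vx at 4 (size 4, align 4) → ends 8
x at 8 (size 4, align 4) → ends 12
y at 12 (size 2, align 2) → ends 14
score at 14 (size 26, align 2) → ends 40
total 40 bytes, alignment 4
44 − 40 = 4

4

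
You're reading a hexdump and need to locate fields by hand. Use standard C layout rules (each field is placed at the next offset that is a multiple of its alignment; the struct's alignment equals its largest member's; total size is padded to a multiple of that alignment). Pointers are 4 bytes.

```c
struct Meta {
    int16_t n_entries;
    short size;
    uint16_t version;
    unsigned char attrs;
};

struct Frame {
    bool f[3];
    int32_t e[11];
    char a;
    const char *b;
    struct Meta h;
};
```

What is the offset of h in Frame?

Meta: 0..2  n_entries  (2B, 2-aligned); 2..4  size  (2B, 2-aligned); 4..6  version  (2B, 2-aligned); 6..7  attrs  (1B, 1-aligned); 7..8  -- tail padding (1B); sizeof = 8, alignof = 2
0..3  f  (3B, 1-aligned)
3..4  -- padding (1B)
4..48  e  (44B, 4-aligned)
48..49  a  (1B, 1-aligned)
49..52  -- padding (3B)
52..56  b  (4B, 4-aligned)
56..64  h  (8B, 2-aligned)

56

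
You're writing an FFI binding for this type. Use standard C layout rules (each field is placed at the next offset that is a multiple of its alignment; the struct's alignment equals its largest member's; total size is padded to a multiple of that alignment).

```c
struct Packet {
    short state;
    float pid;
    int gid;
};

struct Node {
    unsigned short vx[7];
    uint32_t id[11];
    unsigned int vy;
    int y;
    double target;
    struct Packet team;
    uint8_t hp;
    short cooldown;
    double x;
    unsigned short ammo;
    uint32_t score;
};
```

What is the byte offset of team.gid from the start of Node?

Packet: 0..2  state  (2B, 2-aligned); 2..4  -- padding (2B); 4..8  pid  (4B, 4-aligned); 8..12  gid  (4B, 4-aligned); sizeof = 12, alignof = 4
0..14  vx  (14B, 2-aligned)
14..16  -- padding (2B)
16..60  id  (44B, 4-aligned)
60..64  vy  (4B, 4-aligned)
64..68  y  (4B, 4-aligned)
68..72  -- padding (4B)
72..80  target  (8B, 8-aligned)
80..92  team  (12B, 4-aligned)
within Packet: gid at 8
80 + 8 = 88

88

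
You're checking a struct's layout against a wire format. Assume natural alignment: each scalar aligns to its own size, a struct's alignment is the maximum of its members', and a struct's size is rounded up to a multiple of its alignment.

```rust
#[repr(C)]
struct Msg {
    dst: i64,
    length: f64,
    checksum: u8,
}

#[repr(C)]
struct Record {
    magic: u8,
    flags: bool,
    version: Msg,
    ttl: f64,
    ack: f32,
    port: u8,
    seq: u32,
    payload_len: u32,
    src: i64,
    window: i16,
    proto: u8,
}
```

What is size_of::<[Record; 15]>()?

1080

Msg: dst at 0 (size 8, align 8) → ends 8; length at 8 (size 8, align 8) → ends 16; checksum at 16 (size 1, align 1) → ends 17; tail pad 7 to reach multiple of 8; total 24 bytes, alignment 8
magic at 0 (size 1, align 1) → ends 1
flags at 1 (size 1, align 1) → ends 2
pad 6 to align 8 for version
version at 8 (size 24, align 8) → ends 32
ttl at 32 (size 8, align 8) → ends 40
ack at 40 (size 4, align 4) → ends 44
port at 44 (size 1, align 1) → ends 45
pad 3 to align 4 for seq
seq at 48 (size 4, align 4) → ends 52
payload_len at 52 (size 4, align 4) → ends 56
src at 56 (size 8, align 8) → ends 64
window at 64 (size 2, align 2) → ends 66
proto at 66 (size 1, align 1) → ends 67
tail pad 5 to reach multiple of 8
total 72 bytes, alignment 8
array of 15: 15 × 72 = 1080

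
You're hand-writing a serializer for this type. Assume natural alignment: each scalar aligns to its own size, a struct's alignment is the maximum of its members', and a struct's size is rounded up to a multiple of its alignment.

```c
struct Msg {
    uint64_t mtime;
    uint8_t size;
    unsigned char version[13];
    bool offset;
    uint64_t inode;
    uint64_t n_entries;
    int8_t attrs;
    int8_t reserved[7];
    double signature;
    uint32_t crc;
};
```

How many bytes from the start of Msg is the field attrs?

mtime at 0 (size 8, align 8) → ends 8
size at 8 (size 1, align 1) → ends 9
version at 9 (size 13, align 1) → ends 22
offset at 22 (size 1, align 1) → ends 23
pad 1 to align 8 for inode
inode at 24 (size 8, align 8) → ends 32
n_entries at 32 (size 8, align 8) → ends 40
attrs at 40 (size 1, align 1) → ends 41

40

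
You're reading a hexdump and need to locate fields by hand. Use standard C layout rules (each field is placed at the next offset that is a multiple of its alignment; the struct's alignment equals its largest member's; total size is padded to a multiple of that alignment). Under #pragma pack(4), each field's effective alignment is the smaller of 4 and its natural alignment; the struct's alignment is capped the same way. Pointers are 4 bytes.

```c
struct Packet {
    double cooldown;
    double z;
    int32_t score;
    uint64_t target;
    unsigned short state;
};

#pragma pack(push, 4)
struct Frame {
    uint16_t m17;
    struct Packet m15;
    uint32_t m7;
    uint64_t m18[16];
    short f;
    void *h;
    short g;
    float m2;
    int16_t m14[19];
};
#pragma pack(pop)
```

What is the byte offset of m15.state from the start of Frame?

36

Packet: cooldown at 0 (size 8, align 8) → ends 8; z at 8 (size 8, align 8) → ends 16; score at 16 (size 4, align 4) → ends 20; pad 4 to align 8 for target; target at 24 (size 8, align 8) → ends 32; state at 32 (size 2, align 2) → ends 34; tail pad 6 to reach multiple of 8; total 40 bytes, alignment 8
m17 at 0 (size 2, align 2) → ends 2
pad 2 to align 4 for m15
m15 at 4 (size 40, align 4) → ends 44
within Packet: state at 32
4 + 32 = 36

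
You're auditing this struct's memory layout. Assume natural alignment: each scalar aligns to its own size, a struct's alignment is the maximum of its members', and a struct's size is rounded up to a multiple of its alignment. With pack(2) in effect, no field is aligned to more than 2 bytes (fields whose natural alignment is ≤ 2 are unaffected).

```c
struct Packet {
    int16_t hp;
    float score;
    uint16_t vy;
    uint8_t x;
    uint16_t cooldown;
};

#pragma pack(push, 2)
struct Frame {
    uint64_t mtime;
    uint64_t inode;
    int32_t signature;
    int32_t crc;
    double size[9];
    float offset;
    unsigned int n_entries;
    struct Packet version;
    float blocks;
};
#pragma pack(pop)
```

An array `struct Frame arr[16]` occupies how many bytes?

Packet: hp at 0 (size 2, align 2) → ends 2; pad 2 to align 4 for score; score at 4 (size 4, align 4) → ends 8; vy at 8 (size 2, align 2) → ends 10; x at 10 (size 1, align 1) → ends 11; pad 1 to align 2 for cooldown; cooldown at 12 (size 2, align 2) → ends 14; tail pad 2 to reach multiple of 4; total 16 bytes, alignment 4
mtime at 0 (size 8, align 2) → ends 8
inode at 8 (size 8, align 2) → ends 16
signature at 16 (size 4, align 2) → ends 20
crc at 20 (size 4, align 2) → ends 24
size at 24 (size 72, align 2) → ends 96
offset at 96 (size 4, align 2) → ends 100
n_entries at 100 (size 4, align 2) → ends 104
version at 104 (size 16, align 2) → ends 120
blocks at 120 (size 4, align 2) → ends 124
total 124 bytes, alignment 2
array of 16: 16 × 124 = 1984

1984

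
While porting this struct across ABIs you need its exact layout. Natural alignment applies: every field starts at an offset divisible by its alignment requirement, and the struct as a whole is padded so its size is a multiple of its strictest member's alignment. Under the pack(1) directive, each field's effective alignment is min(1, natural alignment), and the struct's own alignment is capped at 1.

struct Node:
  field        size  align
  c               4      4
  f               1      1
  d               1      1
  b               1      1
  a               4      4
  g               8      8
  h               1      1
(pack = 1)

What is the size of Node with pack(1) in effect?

20

0..4  c  (4B, 1-aligned)
4..5  f  (1B, 1-aligned)
5..6  d  (1B, 1-aligned)
6..7  b  (1B, 1-aligned)
7..11  a  (4B, 1-aligned)
11..19  g  (8B, 1-aligned)
19..20  h  (1B, 1-aligned)
sizeof = 20, alignof = 1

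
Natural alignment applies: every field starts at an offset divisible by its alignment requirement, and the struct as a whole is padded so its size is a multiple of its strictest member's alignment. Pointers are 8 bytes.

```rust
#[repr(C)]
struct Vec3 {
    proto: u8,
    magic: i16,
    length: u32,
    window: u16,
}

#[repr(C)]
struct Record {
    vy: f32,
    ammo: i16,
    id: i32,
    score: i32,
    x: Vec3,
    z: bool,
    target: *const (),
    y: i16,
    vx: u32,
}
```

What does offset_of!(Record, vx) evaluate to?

Vec3: proto at 0 (size 1, align 1) → ends 1; pad 1 to align 2 for magic; magic at 2 (size 2, align 2) → ends 4; length at 4 (size 4, align 4) → ends 8; window at 8 (size 2, align 2) → ends 10; tail pad 2 to reach multiple of 4; total 12 bytes, alignment 4
vy at 0 (size 4, align 4) → ends 4
ammo at 4 (size 2, align 2) → ends 6
pad 2 to align 4 for id
id at 8 (size 4, align 4) → ends 12
score at 12 (size 4, align 4) → ends 16
x at 16 (size 12, align 4) → ends 28
z at 28 (size 1, align 1) → ends 29
pad 3 to align 8 for target
target at 32 (size 8, align 8) → ends 40
y at 40 (size 2, align 2) → ends 42
pad 2 to align 4 for vx
vx at 44 (size 4, align 4) → ends 48

44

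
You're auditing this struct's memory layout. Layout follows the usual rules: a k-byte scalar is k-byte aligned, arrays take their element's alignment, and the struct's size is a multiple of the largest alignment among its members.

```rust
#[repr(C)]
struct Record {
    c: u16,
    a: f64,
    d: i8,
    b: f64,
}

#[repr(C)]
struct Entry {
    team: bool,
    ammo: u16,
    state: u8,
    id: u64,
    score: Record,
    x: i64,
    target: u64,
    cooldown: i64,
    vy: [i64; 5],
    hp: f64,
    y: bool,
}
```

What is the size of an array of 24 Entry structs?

Record: @0: c [2B, align 2] → 2; +6 pad (align 8); @8: a [8B, align 8] → 16; @16: d [1B, align 1] → 17; +7 pad (align 8); @24: b [8B, align 8] → 32; size 32, align 8
@0: team [1B, align 1] → 1
+1 pad (align 2)
@2: ammo [2B, align 2] → 4
@4: state [1B, align 1] → 5
+3 pad (align 8)
@8: id [8B, align 8] → 16
@16: score [32B, align 8] → 48
@48: x [8B, align 8] → 56
@56: target [8B, align 8] → 64
@64: cooldown [8B, align 8] → 72
@72: vy [40B, align 8] → 112
@112: hp [8B, align 8] → 120
@120: y [1B, align 1] → 121
+7 tail pad (align 8)
size 128, align 8
array of 24: 24 × 128 = 3072

3072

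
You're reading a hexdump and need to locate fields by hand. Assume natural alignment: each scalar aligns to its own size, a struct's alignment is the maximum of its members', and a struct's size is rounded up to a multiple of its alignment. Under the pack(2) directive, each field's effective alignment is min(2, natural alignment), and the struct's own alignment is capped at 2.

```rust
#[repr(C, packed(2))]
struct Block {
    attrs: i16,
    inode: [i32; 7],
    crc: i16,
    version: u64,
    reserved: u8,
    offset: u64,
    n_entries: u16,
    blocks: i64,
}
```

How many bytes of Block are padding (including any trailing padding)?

1

0..2  attrs  (2B, 2-aligned)
2..30  inode  (28B, 2-aligned)
30..32  crc  (2B, 2-aligned)
32..40  version  (8B, 2-aligned)
40..41  reserved  (1B, 1-aligned)
41..42  -- padding (1B)
42..50  offset  (8B, 2-aligned)
50..52  n_entries  (2B, 2-aligned)
52..60  blocks  (8B, 2-aligned)
sizeof = 60, alignof = 2
data bytes 59, size 60 → padding 1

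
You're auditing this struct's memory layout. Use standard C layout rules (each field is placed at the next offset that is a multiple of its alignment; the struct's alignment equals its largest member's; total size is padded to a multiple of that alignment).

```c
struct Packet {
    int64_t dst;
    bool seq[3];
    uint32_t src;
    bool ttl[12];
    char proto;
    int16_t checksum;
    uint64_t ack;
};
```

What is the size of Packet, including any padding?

dst at 0 (size 8, align 8) → ends 8
seq at 8 (size 3, align 1) → ends 11
pad 1 to align 4 for src
src at 12 (size 4, align 4) → ends 16
ttl at 16 (size 12, align 1) → ends 28
proto at 28 (size 1, align 1) → ends 29
pad 1 to align 2 for checksum
checksum at 30 (size 2, align 2) → ends 32
ack at 32 (size 8, align 8) → ends 40
total 40 bytes, alignment 8

40 bytes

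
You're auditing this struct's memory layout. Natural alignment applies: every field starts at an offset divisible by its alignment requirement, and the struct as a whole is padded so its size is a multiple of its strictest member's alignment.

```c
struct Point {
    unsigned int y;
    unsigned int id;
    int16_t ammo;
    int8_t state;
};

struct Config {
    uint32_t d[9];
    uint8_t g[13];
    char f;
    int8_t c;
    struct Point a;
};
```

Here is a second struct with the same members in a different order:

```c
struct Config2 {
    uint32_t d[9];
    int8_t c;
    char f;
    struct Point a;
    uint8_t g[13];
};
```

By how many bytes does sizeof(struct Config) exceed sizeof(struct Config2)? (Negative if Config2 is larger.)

Point: @0: y [4B, align 4] → 4; @4: id [4B, align 4] → 8; @8: ammo [2B, align 2] → 10; @10: state [1B, align 1] → 11; +1 tail pad (align 4); size 12, align 4
@0: d [36B, align 4] → 36
@36: g [13B, align 1] → 49
@49: f [1B, align 1] → 50
@50: c [1B, align 1] → 51
+1 pad (align 4)
@52: a [12B, align 4] → 64
size 64, align 4
— Config2 —
@0: d [36B, align 4] → 36
@36: c [1B, align 1] → 37
@37: f [1B, align 1] → 38
+2 pad (align 4)
@40: a [12B, align 4] → 52
@52: g [13B, align 1] → 65
+3 tail pad (align 4)
size 68, align 4
64 − 68 = -4

-4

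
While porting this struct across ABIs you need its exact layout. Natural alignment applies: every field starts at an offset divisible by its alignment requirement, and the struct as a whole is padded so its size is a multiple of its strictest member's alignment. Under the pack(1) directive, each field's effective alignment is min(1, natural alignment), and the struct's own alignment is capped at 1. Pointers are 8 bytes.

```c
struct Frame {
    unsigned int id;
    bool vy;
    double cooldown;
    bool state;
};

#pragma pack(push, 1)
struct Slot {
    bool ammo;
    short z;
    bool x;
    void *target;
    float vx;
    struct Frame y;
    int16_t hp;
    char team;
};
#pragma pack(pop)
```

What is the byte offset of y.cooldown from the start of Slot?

24

Frame: @0: id [4B, align 4] → 4; @4: vy [1B, align 1] → 5; +3 pad (align 8); @8: cooldown [8B, align 8] → 16; @16: state [1B, align 1] → 17; +7 tail pad (align 8); size 24, align 8
@0: ammo [1B, align 1] → 1
@1: z [2B, align 1] → 3
@3: x [1B, align 1] → 4
@4: target [8B, align 1] → 12
@12: vx [4B, align 1] → 16
@16: y [24B, align 1] → 40
within Frame: cooldown at 8
16 + 8 = 24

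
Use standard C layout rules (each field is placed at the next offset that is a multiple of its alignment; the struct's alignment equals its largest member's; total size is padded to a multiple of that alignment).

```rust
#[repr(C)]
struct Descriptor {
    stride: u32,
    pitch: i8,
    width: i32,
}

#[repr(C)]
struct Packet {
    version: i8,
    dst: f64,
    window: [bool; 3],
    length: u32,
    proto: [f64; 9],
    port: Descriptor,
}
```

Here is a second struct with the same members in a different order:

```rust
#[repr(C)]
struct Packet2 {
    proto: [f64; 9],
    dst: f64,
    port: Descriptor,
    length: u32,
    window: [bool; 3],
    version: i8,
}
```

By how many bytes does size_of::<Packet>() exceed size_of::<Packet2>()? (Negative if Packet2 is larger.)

Descriptor: 0..4  stride  (4B, 4-aligned); 4..5  pitch  (1B, 1-aligned); 5..8  -- padding (3B); 8..12  width  (4B, 4-aligned); sizeof = 12, alignof = 4
0..1  version  (1B, 1-aligned)
1..8  -- padding (7B)
8..16  dst  (8B, 8-aligned)
16..19  window  (3B, 1-aligned)
19..20  -- padding (1B)
20..24  length  (4B, 4-aligned)
24..96  proto  (72B, 8-aligned)
96..108  port  (12B, 4-aligned)
108..112  -- tail padding (4B)
sizeof = 112, alignof = 8
— Packet2 —
0..72  proto  (72B, 8-aligned)
72..80  dst  (8B, 8-aligned)
80..92  port  (12B, 4-aligned)
92..96  length  (4B, 4-aligned)
96..99  window  (3B, 1-aligned)
99..100  version  (1B, 1-aligned)
100..104  -- tail padding (4B)
sizeof = 104, alignof = 8
112 − 104 = 8

8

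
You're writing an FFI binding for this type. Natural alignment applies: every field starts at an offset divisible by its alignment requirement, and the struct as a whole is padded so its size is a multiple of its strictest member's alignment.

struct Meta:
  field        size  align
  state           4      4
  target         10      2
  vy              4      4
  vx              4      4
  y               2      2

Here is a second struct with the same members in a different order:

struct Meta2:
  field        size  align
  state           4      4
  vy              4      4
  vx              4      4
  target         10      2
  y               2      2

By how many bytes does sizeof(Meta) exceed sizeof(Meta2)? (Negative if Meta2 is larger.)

4

0..4  state  (4B, 4-aligned)
4..14  target  (10B, 2-aligned)
14..16  -- padding (2B)
16..20  vy  (4B, 4-aligned)
20..24  vx  (4B, 4-aligned)
24..26  y  (2B, 2-aligned)
26..28  -- tail padding (2B)
sizeof = 28, alignof = 4
— Meta2 —
0..4  state  (4B, 4-aligned)
4..8  vy  (4B, 4-aligned)
8..12  vx  (4B, 4-aligned)
12..22  target  (10B, 2-aligned)
22..24  y  (2B, 2-aligned)
sizeof = 24, alignof = 4
28 − 24 = 4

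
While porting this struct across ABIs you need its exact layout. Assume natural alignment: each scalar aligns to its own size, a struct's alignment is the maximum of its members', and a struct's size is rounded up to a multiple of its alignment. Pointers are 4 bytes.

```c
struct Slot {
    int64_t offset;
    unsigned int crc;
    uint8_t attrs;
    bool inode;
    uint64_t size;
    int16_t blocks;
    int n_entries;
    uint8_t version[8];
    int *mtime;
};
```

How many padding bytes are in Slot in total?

@0: offset [8B, align 8] → 8
@8: crc [4B, align 4] → 12
@12: attrs [1B, align 1] → 13
@13: inode [1B, align 1] → 14
+2 pad (align 8)
@16: size [8B, align 8] → 24
@24: blocks [2B, align 2] → 26
+2 pad (align 4)
@28: n_entries [4B, align 4] → 32
@32: version [8B, align 1] → 40
@40: mtime [4B, align 4] → 44
+4 tail pad (align 8)
size 48, align 8
data bytes 40, size 48 → padding 8

8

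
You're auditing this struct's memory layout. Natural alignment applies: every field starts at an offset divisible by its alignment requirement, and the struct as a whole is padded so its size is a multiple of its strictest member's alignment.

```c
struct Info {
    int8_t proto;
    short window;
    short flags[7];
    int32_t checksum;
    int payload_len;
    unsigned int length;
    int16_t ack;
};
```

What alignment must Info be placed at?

4

member alignments: proto=1, window=2, flags=2, checksum=4, payload_len=4, length=4, ack=2
max = 4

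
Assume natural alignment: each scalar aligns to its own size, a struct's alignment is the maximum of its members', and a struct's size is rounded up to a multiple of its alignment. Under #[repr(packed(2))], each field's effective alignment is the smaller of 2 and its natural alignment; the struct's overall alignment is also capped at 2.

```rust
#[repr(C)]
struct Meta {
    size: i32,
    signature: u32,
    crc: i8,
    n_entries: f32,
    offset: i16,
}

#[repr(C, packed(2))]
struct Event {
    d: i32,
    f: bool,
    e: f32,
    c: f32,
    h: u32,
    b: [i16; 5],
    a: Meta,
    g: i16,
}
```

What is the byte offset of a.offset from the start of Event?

44

Meta: size at 0 (size 4, align 4) → ends 4; signature at 4 (size 4, align 4) → ends 8; crc at 8 (size 1, align 1) → ends 9; pad 3 to align 4 for n_entries; n_entries at 12 (size 4, align 4) → ends 16; offset at 16 (size 2, align 2) → ends 18; tail pad 2 to reach multiple of 4; total 20 bytes, alignment 4
d at 0 (size 4, align 2) → ends 4
f at 4 (size 1, align 1) → ends 5
pad 1 to align 2 for e
e at 6 (size 4, align 2) → ends 10
c at 10 (size 4, align 2) → ends 14
h at 14 (size 4, align 2) → ends 18
b at 18 (size 10, align 2) → ends 28
a at 28 (size 20, align 2) → ends 48
within Meta: offset at 16
28 + 16 = 44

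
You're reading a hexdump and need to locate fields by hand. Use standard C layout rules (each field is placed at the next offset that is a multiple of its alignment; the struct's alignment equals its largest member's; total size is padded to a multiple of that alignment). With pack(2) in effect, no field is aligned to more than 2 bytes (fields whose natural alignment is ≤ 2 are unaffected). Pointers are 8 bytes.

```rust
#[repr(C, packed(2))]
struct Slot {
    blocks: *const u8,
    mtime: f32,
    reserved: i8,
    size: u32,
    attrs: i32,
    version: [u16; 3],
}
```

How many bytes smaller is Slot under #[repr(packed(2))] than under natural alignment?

4

natural layout:
  @0: blocks [8B, align 8] → 8
  @8: mtime [4B, align 4] → 12
  @12: reserved [1B, align 1] → 13
  +3 pad (align 4)
  @16: size [4B, align 4] → 20
  @20: attrs [4B, align 4] → 24
  @24: version [6B, align 2] → 30
  +2 tail pad (align 8)
  size 32, align 8
packed(2) layout:
  @0: blocks [8B, align 2] → 8
  @8: mtime [4B, align 2] → 12
  @12: reserved [1B, align 1] → 13
  +1 pad (align 2)
  @14: size [4B, align 2] → 18
  @18: attrs [4B, align 2] → 22
  @22: version [6B, align 2] → 28
  size 28, align 2
32 − 28 = 4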